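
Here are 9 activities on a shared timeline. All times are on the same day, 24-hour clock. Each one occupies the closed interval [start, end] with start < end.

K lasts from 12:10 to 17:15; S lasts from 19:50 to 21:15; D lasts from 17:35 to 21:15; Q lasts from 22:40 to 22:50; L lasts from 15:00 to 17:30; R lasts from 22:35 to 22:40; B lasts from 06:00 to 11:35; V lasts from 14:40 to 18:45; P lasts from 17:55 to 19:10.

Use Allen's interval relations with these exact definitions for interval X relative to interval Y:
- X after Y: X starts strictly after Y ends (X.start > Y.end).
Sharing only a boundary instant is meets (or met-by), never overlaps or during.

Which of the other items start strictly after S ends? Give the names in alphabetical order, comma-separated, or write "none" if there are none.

Q, R

Target S = [19:50, 21:15].
B [06:00, 11:35] → before → no.
D [17:35, 21:15] → finished-by → no.
K [12:10, 17:15] → before → no.
L [15:00, 17:30] → before → no.
P [17:55, 19:10] → before → no.
Q [22:40, 22:50] → after → yes.
R [22:35, 22:40] → after → yes.
V [14:40, 18:45] → before → no.
Result: Q, R.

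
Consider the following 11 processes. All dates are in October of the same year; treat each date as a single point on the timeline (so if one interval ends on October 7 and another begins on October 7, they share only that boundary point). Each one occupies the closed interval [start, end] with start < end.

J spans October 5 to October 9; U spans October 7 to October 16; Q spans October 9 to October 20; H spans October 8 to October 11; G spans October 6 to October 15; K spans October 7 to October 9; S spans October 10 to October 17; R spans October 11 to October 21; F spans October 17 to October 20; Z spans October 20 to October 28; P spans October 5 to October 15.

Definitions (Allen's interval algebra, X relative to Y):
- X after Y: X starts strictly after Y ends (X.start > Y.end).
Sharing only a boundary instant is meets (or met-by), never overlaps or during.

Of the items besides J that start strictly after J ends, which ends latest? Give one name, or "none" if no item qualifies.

Target J = [October 5, October 9].
F [October 17, October 20] → after → candidate.
G [October 6, October 15] → overlapped-by → excluded.
H [October 8, October 11] → overlapped-by → excluded.
K [October 7, October 9] → finishes → excluded.
P [October 5, October 15] → started-by → excluded.
Q [October 9, October 20] → met-by → excluded.
R [October 11, October 21] → after → candidate.
S [October 10, October 17] → after → candidate.
U [October 7, October 16] → overlapped-by → excluded.
Z [October 20, October 28] → after → candidate.
Among candidates, latest end is October 28 → Z.

Z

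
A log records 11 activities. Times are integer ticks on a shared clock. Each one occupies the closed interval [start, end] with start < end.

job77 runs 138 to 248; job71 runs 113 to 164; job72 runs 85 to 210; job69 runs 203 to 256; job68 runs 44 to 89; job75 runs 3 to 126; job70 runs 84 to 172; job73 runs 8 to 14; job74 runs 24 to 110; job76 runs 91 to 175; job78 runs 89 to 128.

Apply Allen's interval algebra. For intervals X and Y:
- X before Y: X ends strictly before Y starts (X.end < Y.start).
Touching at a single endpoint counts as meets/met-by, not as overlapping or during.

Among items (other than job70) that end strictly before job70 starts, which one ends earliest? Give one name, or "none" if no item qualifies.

Target job70 = [84, 172].
job68 [44, 89] → overlaps → excluded.
job69 [203, 256] → after → excluded.
job71 [113, 164] → during → excluded.
job72 [85, 210] → overlapped-by → excluded.
job73 [8, 14] → before → candidate.
job74 [24, 110] → overlaps → excluded.
job75 [3, 126] → overlaps → excluded.
job76 [91, 175] → overlapped-by → excluded.
job77 [138, 248] → overlapped-by → excluded.
job78 [89, 128] → during → excluded.
Among candidates, earliest end is 14 → job73.

job73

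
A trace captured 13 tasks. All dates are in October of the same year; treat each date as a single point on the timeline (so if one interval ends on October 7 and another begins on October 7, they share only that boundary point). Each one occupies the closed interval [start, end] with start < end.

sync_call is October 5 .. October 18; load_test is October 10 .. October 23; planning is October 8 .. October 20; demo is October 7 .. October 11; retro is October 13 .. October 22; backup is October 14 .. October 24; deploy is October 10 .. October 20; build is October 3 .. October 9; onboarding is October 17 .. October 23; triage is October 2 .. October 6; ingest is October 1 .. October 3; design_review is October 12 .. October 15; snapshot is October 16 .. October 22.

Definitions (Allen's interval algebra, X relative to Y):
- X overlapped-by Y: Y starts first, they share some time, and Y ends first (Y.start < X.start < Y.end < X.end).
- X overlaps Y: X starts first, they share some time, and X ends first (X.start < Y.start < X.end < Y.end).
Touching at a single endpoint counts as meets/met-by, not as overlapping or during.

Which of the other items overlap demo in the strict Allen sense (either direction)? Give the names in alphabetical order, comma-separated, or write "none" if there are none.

build, deploy, load_test, planning

Target demo = [October 7, October 11].
backup [October 14, October 24] → after → no.
build [October 3, October 9] → overlaps → yes.
deploy [October 10, October 20] → overlapped-by → yes.
design_review [October 12, October 15] → after → no.
ingest [October 1, October 3] → before → no.
load_test [October 10, October 23] → overlapped-by → yes.
onboarding [October 17, October 23] → after → no.
planning [October 8, October 20] → overlapped-by → yes.
retro [October 13, October 22] → after → no.
snapshot [October 16, October 22] → after → no.
sync_call [October 5, October 18] → contains → no.
triage [October 2, October 6] → before → no.
Result: build, deploy, load_test, planning.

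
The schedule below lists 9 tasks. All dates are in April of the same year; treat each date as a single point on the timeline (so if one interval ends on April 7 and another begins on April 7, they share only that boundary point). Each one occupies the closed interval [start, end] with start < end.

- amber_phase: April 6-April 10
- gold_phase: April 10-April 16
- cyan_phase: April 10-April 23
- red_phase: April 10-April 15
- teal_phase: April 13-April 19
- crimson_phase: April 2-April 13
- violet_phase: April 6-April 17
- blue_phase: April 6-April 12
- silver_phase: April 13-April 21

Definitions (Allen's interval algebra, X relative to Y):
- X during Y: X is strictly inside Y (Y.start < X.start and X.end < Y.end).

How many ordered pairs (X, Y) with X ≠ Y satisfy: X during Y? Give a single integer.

6

Checking all 72 ordered pairs for relation 'during'; matching pairs in alphabetical order:
(amber_phase, crimson_phase): amber_phase during crimson_phase ✓
(blue_phase, crimson_phase): blue_phase during crimson_phase ✓
(gold_phase, violet_phase): gold_phase during violet_phase ✓
(red_phase, violet_phase): red_phase during violet_phase ✓
(silver_phase, cyan_phase): silver_phase during cyan_phase ✓
(teal_phase, cyan_phase): teal_phase during cyan_phase ✓
Count: 6.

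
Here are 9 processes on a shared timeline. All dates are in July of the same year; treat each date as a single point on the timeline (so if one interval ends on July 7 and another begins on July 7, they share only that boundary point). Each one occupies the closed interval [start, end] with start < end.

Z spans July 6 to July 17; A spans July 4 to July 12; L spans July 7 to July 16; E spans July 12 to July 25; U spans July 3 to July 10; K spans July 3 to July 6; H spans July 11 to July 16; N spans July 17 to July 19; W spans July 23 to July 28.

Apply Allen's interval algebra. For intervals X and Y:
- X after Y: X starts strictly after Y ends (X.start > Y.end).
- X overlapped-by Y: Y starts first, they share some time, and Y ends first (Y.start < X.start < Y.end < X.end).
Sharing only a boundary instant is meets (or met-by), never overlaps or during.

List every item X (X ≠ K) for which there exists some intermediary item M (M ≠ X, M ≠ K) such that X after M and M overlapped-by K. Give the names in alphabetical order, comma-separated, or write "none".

Target K = [July 3, July 6].
Intermediaries M with M overlapped-by K: A.
Via A — items with X after A: N, W.
Union: N, W.

N, W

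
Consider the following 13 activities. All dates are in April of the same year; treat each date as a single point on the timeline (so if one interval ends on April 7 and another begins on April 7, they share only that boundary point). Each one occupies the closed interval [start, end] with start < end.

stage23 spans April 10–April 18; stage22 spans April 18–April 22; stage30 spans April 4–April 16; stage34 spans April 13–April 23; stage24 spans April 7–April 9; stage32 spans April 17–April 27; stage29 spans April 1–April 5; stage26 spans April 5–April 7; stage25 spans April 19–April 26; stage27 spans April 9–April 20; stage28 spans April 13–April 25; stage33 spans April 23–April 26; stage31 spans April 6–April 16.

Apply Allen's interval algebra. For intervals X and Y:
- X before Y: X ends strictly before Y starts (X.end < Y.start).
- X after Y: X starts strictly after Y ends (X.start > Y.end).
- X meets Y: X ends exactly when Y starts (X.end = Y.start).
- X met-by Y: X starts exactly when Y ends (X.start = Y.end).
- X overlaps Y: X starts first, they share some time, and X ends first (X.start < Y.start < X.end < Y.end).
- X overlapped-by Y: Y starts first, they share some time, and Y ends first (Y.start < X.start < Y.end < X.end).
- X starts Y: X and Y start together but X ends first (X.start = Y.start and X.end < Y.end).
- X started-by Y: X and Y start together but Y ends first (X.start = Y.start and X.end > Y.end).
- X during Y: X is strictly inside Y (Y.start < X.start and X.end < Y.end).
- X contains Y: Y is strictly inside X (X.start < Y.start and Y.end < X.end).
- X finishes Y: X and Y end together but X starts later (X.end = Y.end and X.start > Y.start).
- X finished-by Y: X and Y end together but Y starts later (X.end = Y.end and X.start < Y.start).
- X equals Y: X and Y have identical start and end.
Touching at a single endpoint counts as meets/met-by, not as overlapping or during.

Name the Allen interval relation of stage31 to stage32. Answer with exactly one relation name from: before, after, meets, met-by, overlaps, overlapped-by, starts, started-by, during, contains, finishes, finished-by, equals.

stage31 = [April 6, April 16]; stage32 = [April 17, April 27].
Compare endpoints: stage31.start < stage32.start, stage31.start < stage32.end, stage31.end < stage32.start, stage31.end < stage32.end.
That pattern is 'before'.

before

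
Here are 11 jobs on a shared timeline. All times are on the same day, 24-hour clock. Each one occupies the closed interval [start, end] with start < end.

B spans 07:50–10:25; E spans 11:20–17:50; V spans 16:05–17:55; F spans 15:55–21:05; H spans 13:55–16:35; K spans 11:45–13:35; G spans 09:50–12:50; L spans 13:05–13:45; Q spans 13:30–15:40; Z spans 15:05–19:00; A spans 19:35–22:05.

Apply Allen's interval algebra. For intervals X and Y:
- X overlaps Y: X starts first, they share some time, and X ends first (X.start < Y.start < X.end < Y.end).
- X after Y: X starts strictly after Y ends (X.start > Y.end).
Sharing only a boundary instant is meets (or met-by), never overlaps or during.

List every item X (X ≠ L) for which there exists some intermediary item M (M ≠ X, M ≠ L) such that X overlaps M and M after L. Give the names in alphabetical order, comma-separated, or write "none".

Target L = [13:05, 13:45].
Intermediaries M with M after L: A, F, H, V, Z.
Via A — items with X overlaps A: F.
Via F — items with X overlaps F: E, H, Z.
Via H — items with X overlaps H: Q.
Via V — items with X overlaps V: E, H.
Via Z — items with X overlaps Z: E, H, Q.
Union: E, F, H, Q, Z.

E, F, H, Q, Z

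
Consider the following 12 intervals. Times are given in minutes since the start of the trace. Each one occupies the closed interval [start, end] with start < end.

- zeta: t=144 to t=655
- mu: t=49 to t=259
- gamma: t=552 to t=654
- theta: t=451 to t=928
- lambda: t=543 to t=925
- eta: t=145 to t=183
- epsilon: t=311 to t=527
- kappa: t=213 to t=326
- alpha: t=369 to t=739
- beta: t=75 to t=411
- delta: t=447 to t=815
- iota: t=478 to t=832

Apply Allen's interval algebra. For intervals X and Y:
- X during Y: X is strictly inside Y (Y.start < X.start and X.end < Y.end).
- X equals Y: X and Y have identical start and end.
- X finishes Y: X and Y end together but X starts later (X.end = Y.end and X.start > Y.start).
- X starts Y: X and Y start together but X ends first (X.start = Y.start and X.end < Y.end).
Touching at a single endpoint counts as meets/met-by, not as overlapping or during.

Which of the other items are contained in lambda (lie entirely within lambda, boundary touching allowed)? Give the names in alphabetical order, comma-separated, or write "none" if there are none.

gamma

Target lambda = [t=543, t=925].
alpha [t=369, t=739] → overlaps → no.
beta [t=75, t=411] → before → no.
delta [t=447, t=815] → overlaps → no.
epsilon [t=311, t=527] → before → no.
eta [t=145, t=183] → before → no.
gamma [t=552, t=654] → during → yes.
iota [t=478, t=832] → overlaps → no.
kappa [t=213, t=326] → before → no.
mu [t=49, t=259] → before → no.
theta [t=451, t=928] → contains → no.
zeta [t=144, t=655] → overlaps → no.
Result: gamma.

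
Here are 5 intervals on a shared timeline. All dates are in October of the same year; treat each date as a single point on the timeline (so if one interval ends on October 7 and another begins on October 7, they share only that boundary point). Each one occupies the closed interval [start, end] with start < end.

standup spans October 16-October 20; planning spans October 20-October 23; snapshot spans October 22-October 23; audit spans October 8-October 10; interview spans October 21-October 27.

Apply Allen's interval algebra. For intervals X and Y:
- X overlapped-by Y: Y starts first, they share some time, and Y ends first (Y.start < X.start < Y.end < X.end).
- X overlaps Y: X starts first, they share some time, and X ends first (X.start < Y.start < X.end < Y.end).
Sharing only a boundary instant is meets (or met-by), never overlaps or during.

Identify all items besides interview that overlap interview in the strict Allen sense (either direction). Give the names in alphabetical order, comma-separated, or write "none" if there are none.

planning

Target interview = [October 21, October 27].
audit [October 8, October 10] → before → no.
planning [October 20, October 23] → overlaps → yes.
snapshot [October 22, October 23] → during → no.
standup [October 16, October 20] → before → no.
Result: planning.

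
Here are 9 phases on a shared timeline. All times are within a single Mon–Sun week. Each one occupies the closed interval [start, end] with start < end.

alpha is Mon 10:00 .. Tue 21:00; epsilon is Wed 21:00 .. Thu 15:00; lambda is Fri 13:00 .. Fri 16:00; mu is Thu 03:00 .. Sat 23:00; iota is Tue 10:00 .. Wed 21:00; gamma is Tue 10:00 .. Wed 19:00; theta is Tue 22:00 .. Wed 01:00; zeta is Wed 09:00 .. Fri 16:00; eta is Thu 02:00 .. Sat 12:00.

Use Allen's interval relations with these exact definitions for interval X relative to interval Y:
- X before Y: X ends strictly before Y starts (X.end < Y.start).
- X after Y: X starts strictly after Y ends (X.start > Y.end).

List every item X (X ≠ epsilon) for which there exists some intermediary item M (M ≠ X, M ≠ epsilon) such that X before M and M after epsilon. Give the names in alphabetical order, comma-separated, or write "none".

Target epsilon = [Wed 21:00, Thu 15:00].
Intermediaries M with M after epsilon: lambda.
Via lambda — items with X before lambda: alpha, gamma, iota, theta.
Union: alpha, gamma, iota, theta.

alpha, gamma, iota, theta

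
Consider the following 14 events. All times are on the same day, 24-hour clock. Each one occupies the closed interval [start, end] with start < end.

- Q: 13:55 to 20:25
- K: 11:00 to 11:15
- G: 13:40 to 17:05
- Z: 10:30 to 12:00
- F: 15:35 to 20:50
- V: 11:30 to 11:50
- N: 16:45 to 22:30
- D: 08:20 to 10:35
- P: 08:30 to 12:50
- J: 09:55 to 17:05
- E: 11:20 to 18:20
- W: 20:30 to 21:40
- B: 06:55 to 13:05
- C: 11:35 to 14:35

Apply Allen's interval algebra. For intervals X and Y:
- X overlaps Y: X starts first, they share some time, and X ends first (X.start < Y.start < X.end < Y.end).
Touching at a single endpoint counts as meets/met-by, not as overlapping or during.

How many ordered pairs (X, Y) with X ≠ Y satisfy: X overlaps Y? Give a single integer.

28

Checking all 182 ordered pairs for relation 'overlaps'; matching pairs in alphabetical order:
(B, C): B overlaps C ✓
(B, E): B overlaps E ✓
(B, J): B overlaps J ✓
(C, G): C overlaps G ✓
(C, Q): C overlaps Q ✓
(D, J): D overlaps J ✓
(D, P): D overlaps P ✓
(D, Z): D overlaps Z ✓
(E, F): E overlaps F ✓
(E, N): E overlaps N ✓
(E, Q): E overlaps Q ✓
(F, N): F overlaps N ✓
(F, W): F overlaps W ✓
(G, F): G overlaps F ✓
(G, N): G overlaps N ✓
(G, Q): G overlaps Q ✓
(J, E): J overlaps E ✓
(J, F): J overlaps F ✓
(J, N): J overlaps N ✓
(J, Q): J overlaps Q ✓
(P, C): P overlaps C ✓
(P, E): P overlaps E ✓
(P, J): P overlaps J ✓
(Q, F): Q overlaps F ✓
... plus 4 further pairs not listed.
Count: 28.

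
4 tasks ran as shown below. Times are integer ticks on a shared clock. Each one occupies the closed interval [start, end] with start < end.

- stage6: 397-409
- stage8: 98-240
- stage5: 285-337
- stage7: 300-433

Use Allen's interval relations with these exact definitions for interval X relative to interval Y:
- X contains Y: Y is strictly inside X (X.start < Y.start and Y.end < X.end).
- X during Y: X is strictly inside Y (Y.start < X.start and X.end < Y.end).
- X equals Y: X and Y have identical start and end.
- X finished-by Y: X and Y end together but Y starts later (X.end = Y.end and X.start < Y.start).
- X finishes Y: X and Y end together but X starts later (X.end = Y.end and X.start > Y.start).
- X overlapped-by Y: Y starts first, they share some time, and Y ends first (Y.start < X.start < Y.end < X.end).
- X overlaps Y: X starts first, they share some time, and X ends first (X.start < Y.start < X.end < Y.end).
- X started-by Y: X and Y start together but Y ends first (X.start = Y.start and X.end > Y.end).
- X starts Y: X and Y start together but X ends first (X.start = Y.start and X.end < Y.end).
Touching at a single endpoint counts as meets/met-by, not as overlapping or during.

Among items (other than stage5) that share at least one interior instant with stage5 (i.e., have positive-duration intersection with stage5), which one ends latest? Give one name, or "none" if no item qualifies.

stage7

Target stage5 = [285, 337].
stage6 [397, 409] → after → excluded.
stage7 [300, 433] → overlapped-by → candidate.
stage8 [98, 240] → before → excluded.
Among candidates, latest end is 433 → stage7.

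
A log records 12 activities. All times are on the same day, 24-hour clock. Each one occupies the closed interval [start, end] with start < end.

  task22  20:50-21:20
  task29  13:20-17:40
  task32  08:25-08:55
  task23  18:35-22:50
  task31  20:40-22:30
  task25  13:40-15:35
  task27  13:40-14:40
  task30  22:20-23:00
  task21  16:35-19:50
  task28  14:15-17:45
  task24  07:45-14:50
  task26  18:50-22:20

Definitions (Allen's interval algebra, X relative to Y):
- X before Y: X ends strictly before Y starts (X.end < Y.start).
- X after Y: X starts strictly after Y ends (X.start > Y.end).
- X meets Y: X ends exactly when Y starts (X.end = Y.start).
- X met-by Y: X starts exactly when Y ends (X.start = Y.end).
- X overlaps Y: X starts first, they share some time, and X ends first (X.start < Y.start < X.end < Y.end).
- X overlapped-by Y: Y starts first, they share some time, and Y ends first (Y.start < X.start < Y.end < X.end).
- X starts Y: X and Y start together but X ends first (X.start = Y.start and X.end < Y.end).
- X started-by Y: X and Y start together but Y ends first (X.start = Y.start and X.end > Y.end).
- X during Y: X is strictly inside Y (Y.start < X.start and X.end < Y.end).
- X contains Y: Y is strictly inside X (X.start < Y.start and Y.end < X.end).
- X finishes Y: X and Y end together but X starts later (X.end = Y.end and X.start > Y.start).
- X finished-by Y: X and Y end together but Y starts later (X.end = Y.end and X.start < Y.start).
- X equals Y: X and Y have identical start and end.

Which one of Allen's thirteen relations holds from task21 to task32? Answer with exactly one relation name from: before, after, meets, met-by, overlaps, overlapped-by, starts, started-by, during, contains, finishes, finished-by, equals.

task21 = [16:35, 19:50]; task32 = [08:25, 08:55].
Compare endpoints: task21.start > task32.start, task21.start > task32.end, task21.end > task32.start, task21.end > task32.end.
That pattern is 'after'.

after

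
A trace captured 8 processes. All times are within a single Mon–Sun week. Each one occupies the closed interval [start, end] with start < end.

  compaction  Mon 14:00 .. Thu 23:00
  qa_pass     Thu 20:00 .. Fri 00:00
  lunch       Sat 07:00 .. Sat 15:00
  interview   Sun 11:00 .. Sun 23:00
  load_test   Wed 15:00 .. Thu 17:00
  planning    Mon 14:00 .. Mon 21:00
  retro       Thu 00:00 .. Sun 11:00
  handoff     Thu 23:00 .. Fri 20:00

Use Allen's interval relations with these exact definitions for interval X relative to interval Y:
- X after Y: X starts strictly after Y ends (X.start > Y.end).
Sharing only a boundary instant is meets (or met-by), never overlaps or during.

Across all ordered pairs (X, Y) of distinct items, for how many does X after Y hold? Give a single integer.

17

Checking all 56 ordered pairs for relation 'after'; matching pairs in alphabetical order:
(handoff, load_test): handoff after load_test ✓
(handoff, planning): handoff after planning ✓
(interview, compaction): interview after compaction ✓
(interview, handoff): interview after handoff ✓
(interview, load_test): interview after load_test ✓
(interview, lunch): interview after lunch ✓
(interview, planning): interview after planning ✓
(interview, qa_pass): interview after qa_pass ✓
(load_test, planning): load_test after planning ✓
(lunch, compaction): lunch after compaction ✓
(lunch, handoff): lunch after handoff ✓
(lunch, load_test): lunch after load_test ✓
(lunch, planning): lunch after planning ✓
(lunch, qa_pass): lunch after qa_pass ✓
(qa_pass, load_test): qa_pass after load_test ✓
(qa_pass, planning): qa_pass after planning ✓
(retro, planning): retro after planning ✓
Count: 17.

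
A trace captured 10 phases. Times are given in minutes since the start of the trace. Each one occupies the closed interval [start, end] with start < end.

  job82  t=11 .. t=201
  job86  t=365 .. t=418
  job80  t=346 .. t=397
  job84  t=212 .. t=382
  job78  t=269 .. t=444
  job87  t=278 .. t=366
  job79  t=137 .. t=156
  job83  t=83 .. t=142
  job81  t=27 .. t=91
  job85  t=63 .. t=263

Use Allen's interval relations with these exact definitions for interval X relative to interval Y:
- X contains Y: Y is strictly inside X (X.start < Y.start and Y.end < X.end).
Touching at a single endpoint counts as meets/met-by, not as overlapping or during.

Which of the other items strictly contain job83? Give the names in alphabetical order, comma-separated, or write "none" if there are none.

Target job83 = [t=83, t=142].
job78 [t=269, t=444] → after → no.
job79 [t=137, t=156] → overlapped-by → no.
job80 [t=346, t=397] → after → no.
job81 [t=27, t=91] → overlaps → no.
job82 [t=11, t=201] → contains → yes.
job84 [t=212, t=382] → after → no.
job85 [t=63, t=263] → contains → yes.
job86 [t=365, t=418] → after → no.
job87 [t=278, t=366] → after → no.
Result: job82, job85.

job82, job85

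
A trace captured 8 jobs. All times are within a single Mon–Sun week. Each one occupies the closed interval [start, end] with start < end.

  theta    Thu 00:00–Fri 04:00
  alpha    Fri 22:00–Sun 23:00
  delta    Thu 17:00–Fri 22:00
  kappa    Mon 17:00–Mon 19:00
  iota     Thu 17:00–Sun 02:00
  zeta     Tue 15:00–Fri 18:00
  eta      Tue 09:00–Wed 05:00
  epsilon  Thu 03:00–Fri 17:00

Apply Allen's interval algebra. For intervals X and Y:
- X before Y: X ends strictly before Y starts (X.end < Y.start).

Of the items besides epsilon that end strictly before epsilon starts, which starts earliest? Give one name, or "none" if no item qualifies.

Target epsilon = [Thu 03:00, Fri 17:00].
alpha [Fri 22:00, Sun 23:00] → after → excluded.
delta [Thu 17:00, Fri 22:00] → overlapped-by → excluded.
eta [Tue 09:00, Wed 05:00] → before → candidate.
iota [Thu 17:00, Sun 02:00] → overlapped-by → excluded.
kappa [Mon 17:00, Mon 19:00] → before → candidate.
theta [Thu 00:00, Fri 04:00] → overlaps → excluded.
zeta [Tue 15:00, Fri 18:00] → contains → excluded.
Among candidates, earliest start is Mon 17:00 → kappa.

kappa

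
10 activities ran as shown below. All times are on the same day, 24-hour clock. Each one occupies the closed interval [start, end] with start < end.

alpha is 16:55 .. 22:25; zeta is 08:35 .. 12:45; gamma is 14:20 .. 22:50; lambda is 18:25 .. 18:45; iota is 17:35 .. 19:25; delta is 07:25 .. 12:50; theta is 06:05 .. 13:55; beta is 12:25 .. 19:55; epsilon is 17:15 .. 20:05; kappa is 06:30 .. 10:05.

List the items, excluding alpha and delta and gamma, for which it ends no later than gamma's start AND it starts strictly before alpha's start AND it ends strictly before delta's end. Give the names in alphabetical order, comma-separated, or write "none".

kappa, zeta

Conditions: its end is no later than gamma's start (X.end <= 14:20) AND its start is strictly before alpha's start (X.start < 16:55) AND its end is strictly before delta's end (X.end < 12:50).
beta: end 19:55 <= 14:20? ✗; start 12:25 < 16:55? ✓; end 19:55 < 12:50? ✗ → no.
epsilon: end 20:05 <= 14:20? ✗; start 17:15 < 16:55? ✗; end 20:05 < 12:50? ✗ → no.
iota: end 19:25 <= 14:20? ✗; start 17:35 < 16:55? ✗; end 19:25 < 12:50? ✗ → no.
kappa: end 10:05 <= 14:20? ✓; start 06:30 < 16:55? ✓; end 10:05 < 12:50? ✓ → yes.
lambda: end 18:45 <= 14:20? ✗; start 18:25 < 16:55? ✗; end 18:45 < 12:50? ✗ → no.
theta: end 13:55 <= 14:20? ✓; start 06:05 < 16:55? ✓; end 13:55 < 12:50? ✗ → no.
zeta: end 12:45 <= 14:20? ✓; start 08:35 < 16:55? ✓; end 12:45 < 12:50? ✓ → yes.
Result: kappa, zeta.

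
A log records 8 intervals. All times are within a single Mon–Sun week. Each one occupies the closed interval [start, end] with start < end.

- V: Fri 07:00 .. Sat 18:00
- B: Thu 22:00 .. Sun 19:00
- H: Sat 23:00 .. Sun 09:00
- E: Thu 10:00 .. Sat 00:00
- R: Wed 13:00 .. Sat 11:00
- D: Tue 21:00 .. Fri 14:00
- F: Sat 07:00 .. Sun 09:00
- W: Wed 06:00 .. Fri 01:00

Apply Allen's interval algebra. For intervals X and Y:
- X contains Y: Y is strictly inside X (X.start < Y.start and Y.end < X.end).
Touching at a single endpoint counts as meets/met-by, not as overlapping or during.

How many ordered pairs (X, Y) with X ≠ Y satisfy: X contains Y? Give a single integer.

5

Checking all 56 ordered pairs for relation 'contains'; matching pairs in alphabetical order:
(B, F): B contains F ✓
(B, H): B contains H ✓
(B, V): B contains V ✓
(D, W): D contains W ✓
(R, E): R contains E ✓
Count: 5.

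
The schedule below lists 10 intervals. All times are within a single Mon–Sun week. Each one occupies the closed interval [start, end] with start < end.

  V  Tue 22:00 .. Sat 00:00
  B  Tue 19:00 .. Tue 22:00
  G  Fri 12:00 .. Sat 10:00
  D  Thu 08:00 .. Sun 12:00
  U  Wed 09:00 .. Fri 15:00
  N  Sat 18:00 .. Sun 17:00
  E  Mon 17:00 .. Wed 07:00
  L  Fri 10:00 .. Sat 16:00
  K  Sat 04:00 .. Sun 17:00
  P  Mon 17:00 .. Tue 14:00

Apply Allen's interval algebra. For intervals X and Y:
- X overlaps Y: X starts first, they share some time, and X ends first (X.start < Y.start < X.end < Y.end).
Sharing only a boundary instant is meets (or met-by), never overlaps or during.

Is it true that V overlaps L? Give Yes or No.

V = [Tue 22:00, Sat 00:00], L = [Fri 10:00, Sat 16:00].
Actual relation of V to L: overlaps.
Asked whether 'overlaps' holds → Yes.

Yes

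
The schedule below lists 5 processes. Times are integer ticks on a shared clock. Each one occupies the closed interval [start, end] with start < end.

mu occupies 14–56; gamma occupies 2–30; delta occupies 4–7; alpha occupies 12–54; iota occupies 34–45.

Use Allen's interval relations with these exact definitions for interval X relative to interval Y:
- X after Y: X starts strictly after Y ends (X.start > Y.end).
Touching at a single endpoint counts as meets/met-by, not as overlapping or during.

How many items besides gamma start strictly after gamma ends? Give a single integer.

Target gamma = [2, 30].
alpha [12, 54] → overlapped-by → no.
delta [4, 7] → during → no.
iota [34, 45] → after → counts.
mu [14, 56] → overlapped-by → no.
Total: 1.

1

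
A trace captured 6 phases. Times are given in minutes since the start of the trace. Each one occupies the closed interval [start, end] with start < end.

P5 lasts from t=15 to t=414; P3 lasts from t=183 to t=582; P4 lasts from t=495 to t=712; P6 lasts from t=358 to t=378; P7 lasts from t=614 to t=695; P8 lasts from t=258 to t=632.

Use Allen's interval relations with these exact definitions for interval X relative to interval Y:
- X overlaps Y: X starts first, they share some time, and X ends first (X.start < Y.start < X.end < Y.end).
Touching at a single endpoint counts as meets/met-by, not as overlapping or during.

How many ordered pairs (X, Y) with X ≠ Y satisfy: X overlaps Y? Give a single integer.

Checking all 30 ordered pairs for relation 'overlaps'; matching pairs in alphabetical order:
(P3, P4): P3 overlaps P4 ✓
(P3, P8): P3 overlaps P8 ✓
(P5, P3): P5 overlaps P3 ✓
(P5, P8): P5 overlaps P8 ✓
(P8, P4): P8 overlaps P4 ✓
(P8, P7): P8 overlaps P7 ✓
Count: 6.

6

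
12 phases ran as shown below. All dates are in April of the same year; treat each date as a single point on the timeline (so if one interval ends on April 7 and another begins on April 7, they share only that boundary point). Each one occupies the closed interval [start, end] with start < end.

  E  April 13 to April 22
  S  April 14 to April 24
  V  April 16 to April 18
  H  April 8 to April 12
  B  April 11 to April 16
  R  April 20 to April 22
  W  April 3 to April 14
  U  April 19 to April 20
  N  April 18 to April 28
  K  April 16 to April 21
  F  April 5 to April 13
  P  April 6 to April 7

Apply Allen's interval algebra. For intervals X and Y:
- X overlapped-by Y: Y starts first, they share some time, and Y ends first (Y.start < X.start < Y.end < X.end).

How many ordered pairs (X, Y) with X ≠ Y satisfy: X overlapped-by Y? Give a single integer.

11

Checking all 132 ordered pairs for relation 'overlapped-by'; matching pairs in alphabetical order:
(B, F): B overlapped-by F ✓
(B, H): B overlapped-by H ✓
(B, W): B overlapped-by W ✓
(E, B): E overlapped-by B ✓
(E, W): E overlapped-by W ✓
(N, E): N overlapped-by E ✓
(N, K): N overlapped-by K ✓
(N, S): N overlapped-by S ✓
(R, K): R overlapped-by K ✓
(S, B): S overlapped-by B ✓
(S, E): S overlapped-by E ✓
Count: 11.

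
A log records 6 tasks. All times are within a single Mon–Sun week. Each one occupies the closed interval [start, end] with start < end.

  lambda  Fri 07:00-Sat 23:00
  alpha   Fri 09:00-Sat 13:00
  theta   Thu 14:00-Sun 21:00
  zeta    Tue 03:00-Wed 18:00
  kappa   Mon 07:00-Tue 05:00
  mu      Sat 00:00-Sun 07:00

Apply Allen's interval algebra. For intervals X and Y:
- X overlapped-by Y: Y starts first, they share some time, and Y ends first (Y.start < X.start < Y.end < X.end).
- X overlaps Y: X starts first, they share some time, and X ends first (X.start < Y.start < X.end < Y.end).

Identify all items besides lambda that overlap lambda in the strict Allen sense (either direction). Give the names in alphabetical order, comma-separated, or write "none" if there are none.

mu

Target lambda = [Fri 07:00, Sat 23:00].
alpha [Fri 09:00, Sat 13:00] → during → no.
kappa [Mon 07:00, Tue 05:00] → before → no.
mu [Sat 00:00, Sun 07:00] → overlapped-by → yes.
theta [Thu 14:00, Sun 21:00] → contains → no.
zeta [Tue 03:00, Wed 18:00] → before → no.
Result: mu.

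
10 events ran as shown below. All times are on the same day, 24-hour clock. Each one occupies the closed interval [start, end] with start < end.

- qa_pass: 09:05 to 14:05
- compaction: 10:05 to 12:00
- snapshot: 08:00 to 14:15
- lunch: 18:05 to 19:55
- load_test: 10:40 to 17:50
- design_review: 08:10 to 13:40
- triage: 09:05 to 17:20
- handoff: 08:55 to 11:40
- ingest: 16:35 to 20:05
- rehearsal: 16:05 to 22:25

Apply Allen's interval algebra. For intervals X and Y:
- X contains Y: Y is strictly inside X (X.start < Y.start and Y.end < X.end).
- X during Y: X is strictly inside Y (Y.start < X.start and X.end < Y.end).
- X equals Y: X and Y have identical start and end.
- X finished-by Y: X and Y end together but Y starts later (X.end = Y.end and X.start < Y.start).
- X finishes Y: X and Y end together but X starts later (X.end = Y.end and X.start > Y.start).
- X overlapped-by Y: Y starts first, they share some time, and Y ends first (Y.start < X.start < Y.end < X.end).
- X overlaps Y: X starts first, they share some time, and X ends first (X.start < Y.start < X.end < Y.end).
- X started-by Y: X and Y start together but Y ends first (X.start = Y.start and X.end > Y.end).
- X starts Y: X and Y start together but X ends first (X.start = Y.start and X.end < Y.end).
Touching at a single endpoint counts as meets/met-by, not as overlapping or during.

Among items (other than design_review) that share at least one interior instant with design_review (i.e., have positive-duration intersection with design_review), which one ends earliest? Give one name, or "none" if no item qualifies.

Target design_review = [08:10, 13:40].
compaction [10:05, 12:00] → during → candidate.
handoff [08:55, 11:40] → during → candidate.
ingest [16:35, 20:05] → after → excluded.
load_test [10:40, 17:50] → overlapped-by → candidate.
lunch [18:05, 19:55] → after → excluded.
qa_pass [09:05, 14:05] → overlapped-by → candidate.
rehearsal [16:05, 22:25] → after → excluded.
snapshot [08:00, 14:15] → contains → candidate.
triage [09:05, 17:20] → overlapped-by → candidate.
Among candidates, earliest end is 11:40 → handoff.

handoff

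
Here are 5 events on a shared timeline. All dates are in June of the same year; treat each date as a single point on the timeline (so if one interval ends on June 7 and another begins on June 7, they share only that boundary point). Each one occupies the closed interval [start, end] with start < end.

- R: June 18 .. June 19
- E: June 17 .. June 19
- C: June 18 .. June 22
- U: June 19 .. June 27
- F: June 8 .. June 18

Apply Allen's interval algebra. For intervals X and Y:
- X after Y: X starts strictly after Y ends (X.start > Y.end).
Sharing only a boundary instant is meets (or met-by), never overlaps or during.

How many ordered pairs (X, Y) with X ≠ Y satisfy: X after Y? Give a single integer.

Checking all 20 ordered pairs for relation 'after'; matching pairs in alphabetical order:
(U, F): U after F ✓
Count: 1.

1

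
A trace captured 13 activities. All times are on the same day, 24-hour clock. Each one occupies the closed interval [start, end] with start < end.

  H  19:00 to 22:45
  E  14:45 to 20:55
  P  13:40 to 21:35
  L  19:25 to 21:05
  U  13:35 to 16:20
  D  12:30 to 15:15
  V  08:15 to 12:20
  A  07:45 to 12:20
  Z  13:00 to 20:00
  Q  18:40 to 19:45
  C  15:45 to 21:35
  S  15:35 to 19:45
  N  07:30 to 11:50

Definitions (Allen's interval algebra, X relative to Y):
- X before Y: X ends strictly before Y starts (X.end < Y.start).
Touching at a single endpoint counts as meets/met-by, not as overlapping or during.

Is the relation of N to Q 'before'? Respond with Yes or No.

N = [07:30, 11:50], Q = [18:40, 19:45].
Actual relation of N to Q: before.
Asked whether 'before' holds → Yes.

Yes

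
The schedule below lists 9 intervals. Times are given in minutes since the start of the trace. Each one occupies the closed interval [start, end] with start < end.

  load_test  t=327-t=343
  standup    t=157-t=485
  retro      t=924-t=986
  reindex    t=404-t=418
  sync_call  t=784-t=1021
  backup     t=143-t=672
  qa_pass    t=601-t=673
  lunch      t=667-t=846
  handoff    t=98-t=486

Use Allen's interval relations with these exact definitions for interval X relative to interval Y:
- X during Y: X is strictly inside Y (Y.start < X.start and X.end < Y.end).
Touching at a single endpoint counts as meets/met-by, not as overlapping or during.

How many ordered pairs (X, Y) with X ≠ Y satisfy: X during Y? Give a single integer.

9

Checking all 72 ordered pairs for relation 'during'; matching pairs in alphabetical order:
(load_test, backup): load_test during backup ✓
(load_test, handoff): load_test during handoff ✓
(load_test, standup): load_test during standup ✓
(reindex, backup): reindex during backup ✓
(reindex, handoff): reindex during handoff ✓
(reindex, standup): reindex during standup ✓
(retro, sync_call): retro during sync_call ✓
(standup, backup): standup during backup ✓
(standup, handoff): standup during handoff ✓
Count: 9.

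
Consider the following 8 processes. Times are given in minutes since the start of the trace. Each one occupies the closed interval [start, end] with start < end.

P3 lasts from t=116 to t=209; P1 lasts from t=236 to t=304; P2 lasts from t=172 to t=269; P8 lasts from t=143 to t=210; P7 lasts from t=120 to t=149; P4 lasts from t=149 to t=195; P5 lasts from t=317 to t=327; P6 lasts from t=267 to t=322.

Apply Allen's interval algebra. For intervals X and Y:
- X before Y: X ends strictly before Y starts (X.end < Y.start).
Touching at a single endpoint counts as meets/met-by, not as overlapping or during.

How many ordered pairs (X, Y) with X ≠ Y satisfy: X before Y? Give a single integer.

Checking all 56 ordered pairs for relation 'before'; matching pairs in alphabetical order:
(P1, P5): P1 before P5 ✓
(P2, P5): P2 before P5 ✓
(P3, P1): P3 before P1 ✓
(P3, P5): P3 before P5 ✓
(P3, P6): P3 before P6 ✓
(P4, P1): P4 before P1 ✓
(P4, P5): P4 before P5 ✓
(P4, P6): P4 before P6 ✓
(P7, P1): P7 before P1 ✓
(P7, P2): P7 before P2 ✓
(P7, P5): P7 before P5 ✓
(P7, P6): P7 before P6 ✓
(P8, P1): P8 before P1 ✓
(P8, P5): P8 before P5 ✓
(P8, P6): P8 before P6 ✓
Count: 15.

15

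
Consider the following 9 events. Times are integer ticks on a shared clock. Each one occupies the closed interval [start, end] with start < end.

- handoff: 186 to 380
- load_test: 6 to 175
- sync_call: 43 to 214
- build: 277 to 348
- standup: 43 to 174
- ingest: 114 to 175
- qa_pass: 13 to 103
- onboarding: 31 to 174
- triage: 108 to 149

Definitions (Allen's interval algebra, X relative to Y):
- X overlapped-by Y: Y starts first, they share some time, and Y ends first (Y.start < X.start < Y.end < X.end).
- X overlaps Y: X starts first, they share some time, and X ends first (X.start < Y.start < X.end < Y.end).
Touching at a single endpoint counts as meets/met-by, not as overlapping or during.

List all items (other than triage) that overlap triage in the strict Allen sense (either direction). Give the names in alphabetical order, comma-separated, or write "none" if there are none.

Target triage = [108, 149].
build [277, 348] → after → no.
handoff [186, 380] → after → no.
ingest [114, 175] → overlapped-by → yes.
load_test [6, 175] → contains → no.
onboarding [31, 174] → contains → no.
qa_pass [13, 103] → before → no.
standup [43, 174] → contains → no.
sync_call [43, 214] → contains → no.
Result: ingest.

ingest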